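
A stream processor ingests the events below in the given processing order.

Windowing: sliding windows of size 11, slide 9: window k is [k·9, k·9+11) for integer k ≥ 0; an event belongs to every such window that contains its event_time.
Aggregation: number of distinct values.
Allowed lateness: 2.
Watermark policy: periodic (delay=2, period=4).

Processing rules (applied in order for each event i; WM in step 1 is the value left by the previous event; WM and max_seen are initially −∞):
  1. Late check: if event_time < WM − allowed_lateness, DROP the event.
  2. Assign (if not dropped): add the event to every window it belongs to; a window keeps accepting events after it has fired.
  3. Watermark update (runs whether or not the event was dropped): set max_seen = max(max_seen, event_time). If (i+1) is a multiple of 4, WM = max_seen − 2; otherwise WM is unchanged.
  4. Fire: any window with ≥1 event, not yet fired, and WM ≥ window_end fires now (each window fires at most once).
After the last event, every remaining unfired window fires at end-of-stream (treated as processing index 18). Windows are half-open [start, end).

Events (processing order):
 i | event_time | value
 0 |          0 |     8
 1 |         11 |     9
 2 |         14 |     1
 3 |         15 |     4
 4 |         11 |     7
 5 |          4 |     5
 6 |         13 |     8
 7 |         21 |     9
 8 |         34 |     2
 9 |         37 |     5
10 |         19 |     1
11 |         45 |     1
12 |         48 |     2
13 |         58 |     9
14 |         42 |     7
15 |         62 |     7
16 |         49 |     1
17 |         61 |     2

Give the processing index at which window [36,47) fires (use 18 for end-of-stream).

i=0 t=0 v=8: → [0,11); WM=−∞
i=1 t=11 v=9: → [9,20); WM=−∞
i=2 t=14 v=1: → [9,20); WM=−∞
i=3 t=15 v=4: → [9,20); WM=13; [0,11) fires=1
i=4 t=11 v=7: → [9,20); WM=13
i=5 t=4 v=5: DROP (t<13-2); WM=13
i=6 t=13 v=8: → [9,20); WM=13
i=7 t=21 v=9: → [18,29); WM=19
i=8 t=34 v=2: → [27,38); WM=19
i=9 t=37 v=5: → [36,47),[27,38); WM=19
i=10 t=19 v=1: → [18,29),[9,20); WM=19
i=11 t=45 v=1: → [45,56),[36,47); WM=43; [9,20) fires=5 [18,29) fires=2 [27,38) fires=2
i=12 t=48 v=2: → [45,56); WM=43
i=13 t=58 v=9: → [54,65); WM=43
i=14 t=42 v=7: → [36,47); WM=43
i=15 t=62 v=7: → [54,65); WM=60; [36,47) fires=3 [45,56) fires=2
i=16 t=49 v=1: DROP (t<60-2); WM=60
i=17 t=61 v=2: → [54,65); WM=60

15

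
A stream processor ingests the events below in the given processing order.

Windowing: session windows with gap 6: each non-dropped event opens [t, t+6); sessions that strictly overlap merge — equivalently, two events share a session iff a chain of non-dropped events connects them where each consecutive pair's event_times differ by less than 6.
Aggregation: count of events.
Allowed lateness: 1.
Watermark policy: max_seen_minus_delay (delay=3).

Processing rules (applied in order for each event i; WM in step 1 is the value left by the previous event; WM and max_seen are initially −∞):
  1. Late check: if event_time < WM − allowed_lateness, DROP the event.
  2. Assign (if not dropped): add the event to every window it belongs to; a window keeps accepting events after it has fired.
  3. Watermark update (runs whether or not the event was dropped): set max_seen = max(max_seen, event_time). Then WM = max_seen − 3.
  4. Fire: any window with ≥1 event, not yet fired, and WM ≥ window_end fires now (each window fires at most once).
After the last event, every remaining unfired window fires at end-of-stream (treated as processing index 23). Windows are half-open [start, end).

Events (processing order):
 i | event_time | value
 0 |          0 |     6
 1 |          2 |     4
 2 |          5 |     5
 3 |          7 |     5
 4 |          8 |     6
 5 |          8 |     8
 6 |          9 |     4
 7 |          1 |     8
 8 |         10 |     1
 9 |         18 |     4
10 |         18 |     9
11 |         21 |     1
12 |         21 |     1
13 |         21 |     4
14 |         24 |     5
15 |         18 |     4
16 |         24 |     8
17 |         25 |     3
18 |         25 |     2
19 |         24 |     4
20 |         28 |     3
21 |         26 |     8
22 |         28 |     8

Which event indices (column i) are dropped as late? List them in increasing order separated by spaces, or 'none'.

i=0 t=0 v=6: → [0,6); WM=-3
i=1 t=2 v=4: → [0,8); WM=-1
i=2 t=5 v=5: → [0,11); WM=2
i=3 t=7 v=5: → [0,13); WM=4
i=4 t=8 v=6: → [0,14); WM=5
i=5 t=8 v=8: → [0,14); WM=5
i=6 t=9 v=4: → [0,15); WM=6
i=7 t=1 v=8: DROP (t<6-1); WM=6
i=8 t=10 v=1: → [0,16); WM=7
i=9 t=18 v=4: → [18,24); WM=15
i=10 t=18 v=9: → [18,24); WM=15
i=11 t=21 v=1: → [18,27); WM=18
i=12 t=21 v=1: → [18,27); WM=18
i=13 t=21 v=4: → [18,27); WM=18
i=14 t=24 v=5: → [18,30); WM=21
i=15 t=18 v=4: DROP (t<21-1); WM=21
i=16 t=24 v=8: → [18,30); WM=21
i=17 t=25 v=3: → [18,31); WM=22
i=18 t=25 v=2: → [18,31); WM=22
i=19 t=24 v=4: → [18,31); WM=22
i=20 t=28 v=3: → [18,34); WM=25
i=21 t=26 v=8: → [18,34); WM=25
i=22 t=28 v=8: → [18,34); WM=25

7 15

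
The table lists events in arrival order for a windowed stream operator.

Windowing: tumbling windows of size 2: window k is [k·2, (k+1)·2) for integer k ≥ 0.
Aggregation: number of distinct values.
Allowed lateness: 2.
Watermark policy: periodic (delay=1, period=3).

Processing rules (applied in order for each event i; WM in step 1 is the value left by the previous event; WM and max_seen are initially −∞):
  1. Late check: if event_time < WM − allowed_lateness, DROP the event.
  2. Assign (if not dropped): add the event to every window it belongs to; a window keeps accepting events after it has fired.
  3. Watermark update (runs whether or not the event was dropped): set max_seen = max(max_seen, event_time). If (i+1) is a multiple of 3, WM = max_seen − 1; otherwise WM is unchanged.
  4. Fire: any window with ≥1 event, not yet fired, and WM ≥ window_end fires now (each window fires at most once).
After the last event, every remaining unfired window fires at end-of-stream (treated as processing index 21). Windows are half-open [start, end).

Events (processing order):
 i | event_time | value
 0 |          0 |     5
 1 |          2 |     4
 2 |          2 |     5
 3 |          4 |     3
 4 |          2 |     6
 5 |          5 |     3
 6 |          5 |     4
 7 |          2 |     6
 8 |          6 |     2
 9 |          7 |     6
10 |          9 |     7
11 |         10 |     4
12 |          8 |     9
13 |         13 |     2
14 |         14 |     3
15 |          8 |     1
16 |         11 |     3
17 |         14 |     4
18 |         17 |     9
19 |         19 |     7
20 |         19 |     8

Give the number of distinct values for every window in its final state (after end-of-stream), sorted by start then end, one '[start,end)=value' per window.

i=0 t=0 v=5: → [0,2); WM=−∞
i=1 t=2 v=4: → [2,4); WM=−∞
i=2 t=2 v=5: → [2,4); WM=1
i=3 t=4 v=3: → [4,6); WM=1
i=4 t=2 v=6: → [2,4); WM=1
i=5 t=5 v=3: → [4,6); WM=4; [0,2) fires=1 [2,4) fires=3
i=6 t=5 v=4: → [4,6); WM=4
i=7 t=2 v=6: → [2,4); WM=4
i=8 t=6 v=2: → [6,8); WM=5
i=9 t=7 v=6: → [6,8); WM=5
i=10 t=9 v=7: → [8,10); WM=5
i=11 t=10 v=4: → [10,12); WM=9; [4,6) fires=2 [6,8) fires=2
i=12 t=8 v=9: → [8,10); WM=9
i=13 t=13 v=2: → [12,14); WM=9
i=14 t=14 v=3: → [14,16); WM=13; [8,10) fires=2 [10,12) fires=1
i=15 t=8 v=1: DROP (t<13-2); WM=13
i=16 t=11 v=3: → [10,12); WM=13
i=17 t=14 v=4: → [14,16); WM=13
i=18 t=17 v=9: → [16,18); WM=13
i=19 t=19 v=7: → [18,20); WM=13
i=20 t=19 v=8: → [18,20); WM=18; [12,14) fires=1 [14,16) fires=2 [16,18) fires=1

[0,2)=1 [2,4)=3 [4,6)=2 [6,8)=2 [8,10)=2 [10,12)=2 [12,14)=1 [14,16)=2 [16,18)=1 [18,20)=2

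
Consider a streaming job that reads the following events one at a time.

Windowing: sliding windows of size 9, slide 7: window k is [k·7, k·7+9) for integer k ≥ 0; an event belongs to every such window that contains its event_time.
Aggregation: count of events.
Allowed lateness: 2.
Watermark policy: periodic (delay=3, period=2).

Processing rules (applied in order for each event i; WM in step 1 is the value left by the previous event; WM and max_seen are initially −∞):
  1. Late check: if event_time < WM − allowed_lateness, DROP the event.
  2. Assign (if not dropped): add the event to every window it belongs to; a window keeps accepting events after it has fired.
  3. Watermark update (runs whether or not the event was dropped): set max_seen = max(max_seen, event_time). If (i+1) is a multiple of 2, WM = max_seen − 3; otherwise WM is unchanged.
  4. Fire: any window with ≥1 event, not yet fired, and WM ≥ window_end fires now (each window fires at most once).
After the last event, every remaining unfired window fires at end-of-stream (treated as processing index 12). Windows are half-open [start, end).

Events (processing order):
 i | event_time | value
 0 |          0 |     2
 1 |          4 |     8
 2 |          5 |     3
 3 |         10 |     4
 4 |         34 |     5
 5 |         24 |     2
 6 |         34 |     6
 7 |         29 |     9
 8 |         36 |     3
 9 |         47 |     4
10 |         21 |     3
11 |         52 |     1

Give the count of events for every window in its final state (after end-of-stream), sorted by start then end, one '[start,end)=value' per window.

[0,9)=3 [7,16)=1 [21,30)=2 [28,37)=4 [35,44)=1 [42,51)=1 [49,58)=1

i=0 t=0 v=2: → [0,9); WM=−∞
i=1 t=4 v=8: → [0,9); WM=1
i=2 t=5 v=3: → [0,9); WM=1
i=3 t=10 v=4: → [7,16); WM=7
i=4 t=34 v=5: → [28,37); WM=7
i=5 t=24 v=2: → [21,30); WM=31; [0,9) fires=3 [7,16) fires=1 [21,30) fires=1
i=6 t=34 v=6: → [28,37); WM=31
i=7 t=29 v=9: → [28,37),[21,30); WM=31
i=8 t=36 v=3: → [35,44),[28,37); WM=31
i=9 t=47 v=4: → [42,51); WM=44; [28,37) fires=4 [35,44) fires=1
i=10 t=21 v=3: DROP (t<44-2); WM=44
i=11 t=52 v=1: → [49,58); WM=49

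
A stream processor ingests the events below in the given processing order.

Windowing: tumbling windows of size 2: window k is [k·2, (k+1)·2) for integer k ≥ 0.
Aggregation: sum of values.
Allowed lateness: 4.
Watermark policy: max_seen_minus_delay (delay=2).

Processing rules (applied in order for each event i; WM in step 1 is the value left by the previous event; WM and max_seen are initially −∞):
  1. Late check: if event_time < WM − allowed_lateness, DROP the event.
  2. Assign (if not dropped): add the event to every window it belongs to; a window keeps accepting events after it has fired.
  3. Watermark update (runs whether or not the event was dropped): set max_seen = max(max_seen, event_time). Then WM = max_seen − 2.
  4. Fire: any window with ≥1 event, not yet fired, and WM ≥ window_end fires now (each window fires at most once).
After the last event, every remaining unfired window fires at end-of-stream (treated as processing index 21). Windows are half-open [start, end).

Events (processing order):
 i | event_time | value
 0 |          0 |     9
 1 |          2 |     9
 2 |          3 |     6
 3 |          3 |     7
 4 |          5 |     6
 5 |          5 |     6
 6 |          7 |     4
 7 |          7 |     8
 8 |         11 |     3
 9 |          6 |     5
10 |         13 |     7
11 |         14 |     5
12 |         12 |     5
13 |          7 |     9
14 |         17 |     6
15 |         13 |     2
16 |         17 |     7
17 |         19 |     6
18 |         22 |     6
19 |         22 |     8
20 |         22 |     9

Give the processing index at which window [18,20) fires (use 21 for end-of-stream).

18

i=0 t=0 v=9: → [0,2); WM=-2
i=1 t=2 v=9: → [2,4); WM=0
i=2 t=3 v=6: → [2,4); WM=1
i=3 t=3 v=7: → [2,4); WM=1
i=4 t=5 v=6: → [4,6); WM=3; [0,2) fires=9
i=5 t=5 v=6: → [4,6); WM=3
i=6 t=7 v=4: → [6,8); WM=5; [2,4) fires=22
i=7 t=7 v=8: → [6,8); WM=5
i=8 t=11 v=3: → [10,12); WM=9; [4,6) fires=12 [6,8) fires=12
i=9 t=6 v=5: → [6,8); WM=9
i=10 t=13 v=7: → [12,14); WM=11
i=11 t=14 v=5: → [14,16); WM=12; [10,12) fires=3
i=12 t=12 v=5: → [12,14); WM=12
i=13 t=7 v=9: DROP (t<12-4); WM=12
i=14 t=17 v=6: → [16,18); WM=15; [12,14) fires=12
i=15 t=13 v=2: → [12,14); WM=15
i=16 t=17 v=7: → [16,18); WM=15
i=17 t=19 v=6: → [18,20); WM=17; [14,16) fires=5
i=18 t=22 v=6: → [22,24); WM=20; [16,18) fires=13 [18,20) fires=6
i=19 t=22 v=8: → [22,24); WM=20
i=20 t=22 v=9: → [22,24); WM=20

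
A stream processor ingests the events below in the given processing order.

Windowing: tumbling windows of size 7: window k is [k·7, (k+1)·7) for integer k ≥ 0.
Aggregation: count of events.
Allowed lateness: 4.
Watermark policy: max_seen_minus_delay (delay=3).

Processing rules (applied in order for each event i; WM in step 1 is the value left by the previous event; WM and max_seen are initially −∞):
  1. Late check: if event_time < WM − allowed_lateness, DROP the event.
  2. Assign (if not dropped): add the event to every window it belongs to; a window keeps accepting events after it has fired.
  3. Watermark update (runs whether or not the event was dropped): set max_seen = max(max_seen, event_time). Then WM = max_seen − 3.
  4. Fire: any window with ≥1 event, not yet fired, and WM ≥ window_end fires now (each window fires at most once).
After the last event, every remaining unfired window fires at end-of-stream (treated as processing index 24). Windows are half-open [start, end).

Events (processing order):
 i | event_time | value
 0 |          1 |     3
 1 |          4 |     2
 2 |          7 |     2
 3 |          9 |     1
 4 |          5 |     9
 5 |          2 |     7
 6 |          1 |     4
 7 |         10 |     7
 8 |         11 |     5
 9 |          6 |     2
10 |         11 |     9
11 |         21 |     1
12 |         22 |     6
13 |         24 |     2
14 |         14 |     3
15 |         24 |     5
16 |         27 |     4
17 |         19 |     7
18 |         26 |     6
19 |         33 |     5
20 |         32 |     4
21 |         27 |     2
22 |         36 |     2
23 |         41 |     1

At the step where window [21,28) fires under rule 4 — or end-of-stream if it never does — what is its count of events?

6

i=0 t=1 v=3: → [0,7); WM=-2
i=1 t=4 v=2: → [0,7); WM=1
i=2 t=7 v=2: → [7,14); WM=4
i=3 t=9 v=1: → [7,14); WM=6
i=4 t=5 v=9: → [0,7); WM=6
i=5 t=2 v=7: → [0,7); WM=6
i=6 t=1 v=4: DROP (t<6-4); WM=6
i=7 t=10 v=7: → [7,14); WM=7; [0,7) fires=4
i=8 t=11 v=5: → [7,14); WM=8
i=9 t=6 v=2: → [0,7); WM=8
i=10 t=11 v=9: → [7,14); WM=8
i=11 t=21 v=1: → [21,28); WM=18; [7,14) fires=5
i=12 t=22 v=6: → [21,28); WM=19
i=13 t=24 v=2: → [21,28); WM=21
i=14 t=14 v=3: DROP (t<21-4); WM=21
i=15 t=24 v=5: → [21,28); WM=21
i=16 t=27 v=4: → [21,28); WM=24
i=17 t=19 v=7: DROP (t<24-4); WM=24
i=18 t=26 v=6: → [21,28); WM=24
i=19 t=33 v=5: → [28,35); WM=30; [21,28) fires=6
i=20 t=32 v=4: → [28,35); WM=30
i=21 t=27 v=2: → [21,28); WM=30
i=22 t=36 v=2: → [35,42); WM=33
i=23 t=41 v=1: → [35,42); WM=38; [28,35) fires=2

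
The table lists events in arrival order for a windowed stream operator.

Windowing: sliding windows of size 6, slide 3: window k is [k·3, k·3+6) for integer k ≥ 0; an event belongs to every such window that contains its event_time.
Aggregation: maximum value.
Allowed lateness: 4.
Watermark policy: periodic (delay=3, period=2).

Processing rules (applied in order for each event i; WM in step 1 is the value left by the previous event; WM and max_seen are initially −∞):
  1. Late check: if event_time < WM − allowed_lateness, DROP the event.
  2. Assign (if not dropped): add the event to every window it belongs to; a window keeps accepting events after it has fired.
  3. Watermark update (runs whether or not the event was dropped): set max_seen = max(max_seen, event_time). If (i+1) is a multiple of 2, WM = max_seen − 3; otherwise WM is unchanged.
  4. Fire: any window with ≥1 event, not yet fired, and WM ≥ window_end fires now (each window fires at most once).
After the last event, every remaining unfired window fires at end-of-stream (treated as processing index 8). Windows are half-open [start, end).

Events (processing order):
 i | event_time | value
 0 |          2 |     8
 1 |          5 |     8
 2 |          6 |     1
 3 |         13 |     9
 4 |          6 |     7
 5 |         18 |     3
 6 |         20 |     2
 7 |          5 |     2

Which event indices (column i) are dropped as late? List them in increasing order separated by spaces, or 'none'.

i=0 t=2 v=8: → [0,6); WM=−∞
i=1 t=5 v=8: → [3,9),[0,6); WM=2
i=2 t=6 v=1: → [6,12),[3,9); WM=2
i=3 t=13 v=9: → [12,18),[9,15); WM=10; [0,6) fires=8 [3,9) fires=8
i=4 t=6 v=7: → [6,12),[3,9); WM=10
i=5 t=18 v=3: → [18,24),[15,21); WM=15; [6,12) fires=7 [9,15) fires=9
i=6 t=20 v=2: → [18,24),[15,21); WM=15
i=7 t=5 v=2: DROP (t<15-4); WM=17

7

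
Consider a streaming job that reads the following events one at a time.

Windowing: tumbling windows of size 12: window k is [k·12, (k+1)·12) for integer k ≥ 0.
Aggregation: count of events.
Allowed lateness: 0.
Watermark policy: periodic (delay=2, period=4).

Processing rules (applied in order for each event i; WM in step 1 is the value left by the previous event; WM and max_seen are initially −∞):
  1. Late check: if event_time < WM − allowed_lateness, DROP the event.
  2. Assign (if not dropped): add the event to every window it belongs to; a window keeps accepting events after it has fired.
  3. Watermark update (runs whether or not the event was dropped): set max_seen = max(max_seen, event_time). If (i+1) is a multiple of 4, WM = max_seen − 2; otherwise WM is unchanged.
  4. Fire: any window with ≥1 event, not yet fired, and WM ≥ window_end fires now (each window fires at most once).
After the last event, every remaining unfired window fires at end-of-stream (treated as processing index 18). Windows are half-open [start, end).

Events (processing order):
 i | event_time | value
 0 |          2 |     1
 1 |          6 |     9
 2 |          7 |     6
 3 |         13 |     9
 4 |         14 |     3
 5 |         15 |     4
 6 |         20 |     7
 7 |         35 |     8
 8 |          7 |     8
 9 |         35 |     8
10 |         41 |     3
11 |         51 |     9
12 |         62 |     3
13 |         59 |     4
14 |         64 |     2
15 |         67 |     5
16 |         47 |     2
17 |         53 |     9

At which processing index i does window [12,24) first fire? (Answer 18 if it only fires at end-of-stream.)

i=0 t=2 v=1: → [0,12); WM=−∞
i=1 t=6 v=9: → [0,12); WM=−∞
i=2 t=7 v=6: → [0,12); WM=−∞
i=3 t=13 v=9: → [12,24); WM=11
i=4 t=14 v=3: → [12,24); WM=11
i=5 t=15 v=4: → [12,24); WM=11
i=6 t=20 v=7: → [12,24); WM=11
i=7 t=35 v=8: → [24,36); WM=33; [0,12) fires=3 [12,24) fires=4
i=8 t=7 v=8: DROP (t<33-0); WM=33
i=9 t=35 v=8: → [24,36); WM=33
i=10 t=41 v=3: → [36,48); WM=33
i=11 t=51 v=9: → [48,60); WM=49; [24,36) fires=2 [36,48) fires=1
i=12 t=62 v=3: → [60,72); WM=49
i=13 t=59 v=4: → [48,60); WM=49
i=14 t=64 v=2: → [60,72); WM=49
i=15 t=67 v=5: → [60,72); WM=65; [48,60) fires=2
i=16 t=47 v=2: DROP (t<65-0); WM=65
i=17 t=53 v=9: DROP (t<65-0); WM=65

7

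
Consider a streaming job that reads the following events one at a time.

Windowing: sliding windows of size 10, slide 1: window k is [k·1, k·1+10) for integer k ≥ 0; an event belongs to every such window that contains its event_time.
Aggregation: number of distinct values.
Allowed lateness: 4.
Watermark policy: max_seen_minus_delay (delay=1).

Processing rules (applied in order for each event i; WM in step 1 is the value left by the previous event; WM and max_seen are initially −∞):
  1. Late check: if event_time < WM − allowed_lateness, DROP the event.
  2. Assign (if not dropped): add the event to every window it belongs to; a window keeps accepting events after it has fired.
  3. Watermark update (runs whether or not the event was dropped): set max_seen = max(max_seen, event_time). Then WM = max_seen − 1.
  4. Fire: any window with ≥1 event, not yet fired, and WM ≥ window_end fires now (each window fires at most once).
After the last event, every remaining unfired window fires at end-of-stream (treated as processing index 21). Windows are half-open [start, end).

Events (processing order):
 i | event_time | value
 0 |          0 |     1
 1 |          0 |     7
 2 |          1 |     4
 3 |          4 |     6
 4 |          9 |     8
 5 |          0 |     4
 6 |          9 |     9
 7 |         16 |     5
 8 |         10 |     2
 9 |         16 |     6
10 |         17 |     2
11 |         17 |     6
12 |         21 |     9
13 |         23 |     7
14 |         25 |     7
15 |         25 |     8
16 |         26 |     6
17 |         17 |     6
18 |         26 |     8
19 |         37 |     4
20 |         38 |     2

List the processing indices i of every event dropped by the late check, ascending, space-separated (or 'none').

5 8 17

i=0 t=0 v=1: → [0,10); WM=-1
i=1 t=0 v=7: → [0,10); WM=-1
i=2 t=1 v=4: → [1,11),[0,10); WM=0
i=3 t=4 v=6: → [4,14),[3,13),[2,12),[1,11),[0,10); WM=3
i=4 t=9 v=8: → [9,19),[8,18),[7,17),[6,16),[5,15),[4,14),[3,13),[2,12),[1,11),[0,10); WM=8
i=5 t=0 v=4: DROP (t<8-4); WM=8
i=6 t=9 v=9: → [9,19),[8,18),[7,17),[6,16),[5,15),[4,14),[3,13),[2,12),[1,11),[0,10); WM=8
i=7 t=16 v=5: → [16,26),[15,25),[14,24),[13,23),[12,22),[11,21),[10,20),[9,19),[8,18),[7,17); WM=15; [0,10) fires=6 [1,11) fires=4 [2,12) fires=3 [3,13) fires=3 [4,14) fires=3 [5,15) fires=2
i=8 t=10 v=2: DROP (t<15-4); WM=15
i=9 t=16 v=6: → [16,26),[15,25),[14,24),[13,23),[12,22),[11,21),[10,20),[9,19),[8,18),[7,17); WM=15
i=10 t=17 v=2: → [17,27),[16,26),[15,25),[14,24),[13,23),[12,22),[11,21),[10,20),[9,19),[8,18); WM=16; [6,16) fires=2
i=11 t=17 v=6: → [17,27),[16,26),[15,25),[14,24),[13,23),[12,22),[11,21),[10,20),[9,19),[8,18); WM=16
i=12 t=21 v=9: → [21,31),[20,30),[19,29),[18,28),[17,27),[16,26),[15,25),[14,24),[13,23),[12,22); WM=20; [7,17) fires=4 [8,18) fires=5 [9,19) fires=5 [10,20) fires=3
i=13 t=23 v=7: → [23,33),[22,32),[21,31),[20,30),[19,29),[18,28),[17,27),[16,26),[15,25),[14,24); WM=22; [11,21) fires=3 [12,22) fires=4
i=14 t=25 v=7: → [25,35),[24,34),[23,33),[22,32),[21,31),[20,30),[19,29),[18,28),[17,27),[16,26); WM=24; [13,23) fires=4 [14,24) fires=5
i=15 t=25 v=8: → [25,35),[24,34),[23,33),[22,32),[21,31),[20,30),[19,29),[18,28),[17,27),[16,26); WM=24
i=16 t=26 v=6: → [26,36),[25,35),[24,34),[23,33),[22,32),[21,31),[20,30),[19,29),[18,28),[17,27); WM=25; [15,25) fires=5
i=17 t=17 v=6: DROP (t<25-4); WM=25
i=18 t=26 v=8: → [26,36),[25,35),[24,34),[23,33),[22,32),[21,31),[20,30),[19,29),[18,28),[17,27); WM=25
i=19 t=37 v=4: → [37,47),[36,46),[35,45),[34,44),[33,43),[32,42),[31,41),[30,40),[29,39),[28,38); WM=36; [16,26) fires=6 [17,27) fires=5 [18,28) fires=4 [19,29) fires=4 [20,30) fires=4 [21,31) fires=4 [22,32) fires=3 [23,33) fires=3 [24,34) fires=3 [25,35) fires=3 [26,36) fires=2
i=20 t=38 v=2: → [38,48),[37,47),[36,46),[35,45),[34,44),[33,43),[32,42),[31,41),[30,40),[29,39); WM=37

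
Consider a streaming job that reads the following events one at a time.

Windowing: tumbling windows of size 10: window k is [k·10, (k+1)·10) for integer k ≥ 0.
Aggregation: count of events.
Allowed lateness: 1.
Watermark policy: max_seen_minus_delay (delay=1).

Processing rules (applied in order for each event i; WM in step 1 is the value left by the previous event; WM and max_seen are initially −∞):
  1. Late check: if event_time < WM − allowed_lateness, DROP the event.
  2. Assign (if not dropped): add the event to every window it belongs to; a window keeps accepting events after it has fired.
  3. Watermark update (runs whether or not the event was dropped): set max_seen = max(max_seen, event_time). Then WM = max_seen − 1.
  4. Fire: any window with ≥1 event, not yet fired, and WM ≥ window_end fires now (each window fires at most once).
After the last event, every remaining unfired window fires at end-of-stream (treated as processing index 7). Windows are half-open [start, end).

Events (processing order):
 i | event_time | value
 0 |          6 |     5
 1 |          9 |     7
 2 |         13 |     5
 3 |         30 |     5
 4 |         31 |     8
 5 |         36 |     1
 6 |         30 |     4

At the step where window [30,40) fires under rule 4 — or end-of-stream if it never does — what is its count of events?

i=0 t=6 v=5: → [0,10); WM=5
i=1 t=9 v=7: → [0,10); WM=8
i=2 t=13 v=5: → [10,20); WM=12; [0,10) fires=2
i=3 t=30 v=5: → [30,40); WM=29; [10,20) fires=1
i=4 t=31 v=8: → [30,40); WM=30
i=5 t=36 v=1: → [30,40); WM=35
i=6 t=30 v=4: DROP (t<35-1); WM=35

3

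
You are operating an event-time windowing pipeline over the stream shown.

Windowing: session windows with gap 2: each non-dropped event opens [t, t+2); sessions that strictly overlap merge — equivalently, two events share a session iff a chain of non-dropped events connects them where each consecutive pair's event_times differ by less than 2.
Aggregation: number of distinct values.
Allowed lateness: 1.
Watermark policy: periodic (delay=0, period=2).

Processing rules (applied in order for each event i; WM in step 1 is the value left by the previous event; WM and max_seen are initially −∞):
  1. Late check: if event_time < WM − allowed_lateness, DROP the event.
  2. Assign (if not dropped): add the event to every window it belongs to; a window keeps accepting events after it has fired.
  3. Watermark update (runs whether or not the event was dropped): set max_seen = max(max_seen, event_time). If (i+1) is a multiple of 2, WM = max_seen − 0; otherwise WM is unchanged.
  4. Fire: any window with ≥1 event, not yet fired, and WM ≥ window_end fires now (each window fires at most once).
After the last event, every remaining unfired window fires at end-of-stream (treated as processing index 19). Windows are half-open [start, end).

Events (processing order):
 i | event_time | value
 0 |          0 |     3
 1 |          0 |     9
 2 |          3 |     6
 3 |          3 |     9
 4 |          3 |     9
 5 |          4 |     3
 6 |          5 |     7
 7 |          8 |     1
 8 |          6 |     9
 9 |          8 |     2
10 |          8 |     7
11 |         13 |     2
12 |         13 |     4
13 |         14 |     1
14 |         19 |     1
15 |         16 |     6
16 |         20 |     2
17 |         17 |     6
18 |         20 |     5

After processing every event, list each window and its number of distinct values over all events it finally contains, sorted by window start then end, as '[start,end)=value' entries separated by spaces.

i=0 t=0 v=3: → [0,2); WM=−∞
i=1 t=0 v=9: → [0,2); WM=0
i=2 t=3 v=6: → [3,5); WM=0
i=3 t=3 v=9: → [3,5); WM=3
i=4 t=3 v=9: → [3,5); WM=3
i=5 t=4 v=3: → [3,6); WM=4
i=6 t=5 v=7: → [3,7); WM=4
i=7 t=8 v=1: → [8,10); WM=8
i=8 t=6 v=9: DROP (t<8-1); WM=8
i=9 t=8 v=2: → [8,10); WM=8
i=10 t=8 v=7: → [8,10); WM=8
i=11 t=13 v=2: → [13,15); WM=13
i=12 t=13 v=4: → [13,15); WM=13
i=13 t=14 v=1: → [13,16); WM=14
i=14 t=19 v=1: → [19,21); WM=14
i=15 t=16 v=6: → [16,18); WM=19
i=16 t=20 v=2: → [19,22); WM=19
i=17 t=17 v=6: DROP (t<19-1); WM=20
i=18 t=20 v=5: → [19,22); WM=20

[0,2)=2 [3,7)=4 [8,10)=3 [13,16)=3 [16,18)=1 [19,22)=3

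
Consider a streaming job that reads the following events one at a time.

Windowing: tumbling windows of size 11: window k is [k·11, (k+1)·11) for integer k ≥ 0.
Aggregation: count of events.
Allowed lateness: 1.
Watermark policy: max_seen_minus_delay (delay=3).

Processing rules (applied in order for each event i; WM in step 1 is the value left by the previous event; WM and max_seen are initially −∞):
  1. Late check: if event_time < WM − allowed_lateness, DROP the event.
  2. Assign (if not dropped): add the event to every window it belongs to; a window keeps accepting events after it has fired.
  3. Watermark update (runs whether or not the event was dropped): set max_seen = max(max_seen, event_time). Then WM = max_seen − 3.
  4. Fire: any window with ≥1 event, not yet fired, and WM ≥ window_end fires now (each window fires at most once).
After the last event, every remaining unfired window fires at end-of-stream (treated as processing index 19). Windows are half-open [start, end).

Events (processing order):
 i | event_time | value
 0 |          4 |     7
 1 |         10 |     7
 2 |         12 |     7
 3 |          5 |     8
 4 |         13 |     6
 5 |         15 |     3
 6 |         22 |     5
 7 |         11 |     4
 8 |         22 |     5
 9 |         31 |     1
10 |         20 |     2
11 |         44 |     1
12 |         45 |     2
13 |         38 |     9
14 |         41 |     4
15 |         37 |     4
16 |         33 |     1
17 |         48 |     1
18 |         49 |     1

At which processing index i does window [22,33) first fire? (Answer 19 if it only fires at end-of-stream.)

i=0 t=4 v=7: → [0,11); WM=1
i=1 t=10 v=7: → [0,11); WM=7
i=2 t=12 v=7: → [11,22); WM=9
i=3 t=5 v=8: DROP (t<9-1); WM=9
i=4 t=13 v=6: → [11,22); WM=10
i=5 t=15 v=3: → [11,22); WM=12; [0,11) fires=2
i=6 t=22 v=5: → [22,33); WM=19
i=7 t=11 v=4: DROP (t<19-1); WM=19
i=8 t=22 v=5: → [22,33); WM=19
i=9 t=31 v=1: → [22,33); WM=28; [11,22) fires=3
i=10 t=20 v=2: DROP (t<28-1); WM=28
i=11 t=44 v=1: → [44,55); WM=41; [22,33) fires=3
i=12 t=45 v=2: → [44,55); WM=42
i=13 t=38 v=9: DROP (t<42-1); WM=42
i=14 t=41 v=4: → [33,44); WM=42
i=15 t=37 v=4: DROP (t<42-1); WM=42
i=16 t=33 v=1: DROP (t<42-1); WM=42
i=17 t=48 v=1: → [44,55); WM=45; [33,44) fires=1
i=18 t=49 v=1: → [44,55); WM=46

11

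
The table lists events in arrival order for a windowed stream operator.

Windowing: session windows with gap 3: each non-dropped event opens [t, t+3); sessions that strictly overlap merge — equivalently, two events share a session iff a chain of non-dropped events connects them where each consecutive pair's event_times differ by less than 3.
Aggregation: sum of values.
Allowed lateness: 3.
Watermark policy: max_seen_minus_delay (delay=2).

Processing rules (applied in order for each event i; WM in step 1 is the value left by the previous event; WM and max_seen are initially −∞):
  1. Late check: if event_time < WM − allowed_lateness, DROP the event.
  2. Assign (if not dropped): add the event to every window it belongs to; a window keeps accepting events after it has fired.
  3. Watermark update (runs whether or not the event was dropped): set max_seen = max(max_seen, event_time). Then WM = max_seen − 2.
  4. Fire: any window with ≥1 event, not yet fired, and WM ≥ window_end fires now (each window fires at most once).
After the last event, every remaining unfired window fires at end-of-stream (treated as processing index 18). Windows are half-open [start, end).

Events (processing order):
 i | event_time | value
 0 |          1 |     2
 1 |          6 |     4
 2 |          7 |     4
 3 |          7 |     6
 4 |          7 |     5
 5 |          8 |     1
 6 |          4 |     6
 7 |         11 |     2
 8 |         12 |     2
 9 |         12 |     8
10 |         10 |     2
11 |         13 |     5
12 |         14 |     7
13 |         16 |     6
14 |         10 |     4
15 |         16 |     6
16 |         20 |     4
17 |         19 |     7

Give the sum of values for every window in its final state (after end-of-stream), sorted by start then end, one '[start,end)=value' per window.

i=0 t=1 v=2: → [1,4); WM=-1
i=1 t=6 v=4: → [6,9); WM=4
i=2 t=7 v=4: → [6,10); WM=5
i=3 t=7 v=6: → [6,10); WM=5
i=4 t=7 v=5: → [6,10); WM=5
i=5 t=8 v=1: → [6,11); WM=6
i=6 t=4 v=6: → [4,11); WM=6
i=7 t=11 v=2: → [11,14); WM=9
i=8 t=12 v=2: → [11,15); WM=10
i=9 t=12 v=8: → [11,15); WM=10
i=10 t=10 v=2: → [4,15); WM=10
i=11 t=13 v=5: → [4,16); WM=11
i=12 t=14 v=7: → [4,17); WM=12
i=13 t=16 v=6: → [4,19); WM=14
i=14 t=10 v=4: DROP (t<14-3); WM=14
i=15 t=16 v=6: → [4,19); WM=14
i=16 t=20 v=4: → [20,23); WM=18
i=17 t=19 v=7: → [19,23); WM=18

[1,4)=2 [4,19)=64 [19,23)=11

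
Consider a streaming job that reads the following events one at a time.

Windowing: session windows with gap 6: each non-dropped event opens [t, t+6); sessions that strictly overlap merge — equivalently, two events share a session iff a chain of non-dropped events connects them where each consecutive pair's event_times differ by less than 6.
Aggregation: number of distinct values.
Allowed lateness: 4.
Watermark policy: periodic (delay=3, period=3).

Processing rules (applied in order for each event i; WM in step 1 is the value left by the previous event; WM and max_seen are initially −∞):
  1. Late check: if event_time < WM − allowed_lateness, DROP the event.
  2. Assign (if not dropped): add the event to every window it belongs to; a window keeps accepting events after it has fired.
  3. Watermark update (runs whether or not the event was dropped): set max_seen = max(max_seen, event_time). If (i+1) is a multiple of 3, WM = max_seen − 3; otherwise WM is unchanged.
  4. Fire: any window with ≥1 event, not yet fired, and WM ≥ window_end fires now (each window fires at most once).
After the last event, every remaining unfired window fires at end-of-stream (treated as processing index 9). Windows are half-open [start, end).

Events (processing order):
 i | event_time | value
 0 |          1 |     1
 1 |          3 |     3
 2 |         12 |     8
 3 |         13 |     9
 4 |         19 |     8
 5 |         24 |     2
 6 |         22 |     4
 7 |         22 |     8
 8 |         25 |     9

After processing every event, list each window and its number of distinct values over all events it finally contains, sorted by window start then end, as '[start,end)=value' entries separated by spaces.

i=0 t=1 v=1: → [1,7); WM=−∞
i=1 t=3 v=3: → [1,9); WM=−∞
i=2 t=12 v=8: → [12,18); WM=9
i=3 t=13 v=9: → [12,19); WM=9
i=4 t=19 v=8: → [19,25); WM=9
i=5 t=24 v=2: → [19,30); WM=21
i=6 t=22 v=4: → [19,30); WM=21
i=7 t=22 v=8: → [19,30); WM=21
i=8 t=25 v=9: → [19,31); WM=22

[1,9)=2 [12,19)=2 [19,31)=4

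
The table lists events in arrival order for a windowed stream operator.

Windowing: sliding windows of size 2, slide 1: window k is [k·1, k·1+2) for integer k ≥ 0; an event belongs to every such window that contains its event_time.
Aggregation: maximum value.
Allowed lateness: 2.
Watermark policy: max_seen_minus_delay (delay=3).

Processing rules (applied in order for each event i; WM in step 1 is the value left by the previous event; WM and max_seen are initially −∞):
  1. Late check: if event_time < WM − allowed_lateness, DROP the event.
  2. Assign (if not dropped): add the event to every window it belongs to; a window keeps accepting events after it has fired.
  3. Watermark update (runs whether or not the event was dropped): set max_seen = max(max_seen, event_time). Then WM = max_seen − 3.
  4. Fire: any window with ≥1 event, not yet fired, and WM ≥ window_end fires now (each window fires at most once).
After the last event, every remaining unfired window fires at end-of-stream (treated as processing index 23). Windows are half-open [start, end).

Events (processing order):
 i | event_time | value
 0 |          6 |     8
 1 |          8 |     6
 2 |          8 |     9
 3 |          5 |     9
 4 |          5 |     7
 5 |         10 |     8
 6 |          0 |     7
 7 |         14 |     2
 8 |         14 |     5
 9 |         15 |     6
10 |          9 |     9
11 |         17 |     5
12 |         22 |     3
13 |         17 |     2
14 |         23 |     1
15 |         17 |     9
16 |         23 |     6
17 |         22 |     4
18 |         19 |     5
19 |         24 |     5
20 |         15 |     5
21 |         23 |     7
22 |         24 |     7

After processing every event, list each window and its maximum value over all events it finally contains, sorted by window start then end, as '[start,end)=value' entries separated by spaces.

i=0 t=6 v=8: → [6,8),[5,7); WM=3
i=1 t=8 v=6: → [8,10),[7,9); WM=5
i=2 t=8 v=9: → [8,10),[7,9); WM=5
i=3 t=5 v=9: → [5,7),[4,6); WM=5
i=4 t=5 v=7: → [5,7),[4,6); WM=5
i=5 t=10 v=8: → [10,12),[9,11); WM=7; [4,6) fires=9 [5,7) fires=9
i=6 t=0 v=7: DROP (t<7-2); WM=7
i=7 t=14 v=2: → [14,16),[13,15); WM=11; [6,8) fires=8 [7,9) fires=9 [8,10) fires=9 [9,11) fires=8
i=8 t=14 v=5: → [14,16),[13,15); WM=11
i=9 t=15 v=6: → [15,17),[14,16); WM=12; [10,12) fires=8
i=10 t=9 v=9: DROP (t<12-2); WM=12
i=11 t=17 v=5: → [17,19),[16,18); WM=14
i=12 t=22 v=3: → [22,24),[21,23); WM=19; [13,15) fires=5 [14,16) fires=6 [15,17) fires=6 [16,18) fires=5 [17,19) fires=5
i=13 t=17 v=2: → [17,19),[16,18); WM=19
i=14 t=23 v=1: → [23,25),[22,24); WM=20
i=15 t=17 v=9: DROP (t<20-2); WM=20
i=16 t=23 v=6: → [23,25),[22,24); WM=20
i=17 t=22 v=4: → [22,24),[21,23); WM=20
i=18 t=19 v=5: → [19,21),[18,20); WM=20; [18,20) fires=5
i=19 t=24 v=5: → [24,26),[23,25); WM=21; [19,21) fires=5
i=20 t=15 v=5: DROP (t<21-2); WM=21
i=21 t=23 v=7: → [23,25),[22,24); WM=21
i=22 t=24 v=7: → [24,26),[23,25); WM=21

[4,6)=9 [5,7)=9 [6,8)=8 [7,9)=9 [8,10)=9 [9,11)=8 [10,12)=8 [13,15)=5 [14,16)=6 [15,17)=6 [16,18)=5 [17,19)=5 [18,20)=5 [19,21)=5 [21,23)=4 [22,24)=7 [23,25)=7 [24,26)=7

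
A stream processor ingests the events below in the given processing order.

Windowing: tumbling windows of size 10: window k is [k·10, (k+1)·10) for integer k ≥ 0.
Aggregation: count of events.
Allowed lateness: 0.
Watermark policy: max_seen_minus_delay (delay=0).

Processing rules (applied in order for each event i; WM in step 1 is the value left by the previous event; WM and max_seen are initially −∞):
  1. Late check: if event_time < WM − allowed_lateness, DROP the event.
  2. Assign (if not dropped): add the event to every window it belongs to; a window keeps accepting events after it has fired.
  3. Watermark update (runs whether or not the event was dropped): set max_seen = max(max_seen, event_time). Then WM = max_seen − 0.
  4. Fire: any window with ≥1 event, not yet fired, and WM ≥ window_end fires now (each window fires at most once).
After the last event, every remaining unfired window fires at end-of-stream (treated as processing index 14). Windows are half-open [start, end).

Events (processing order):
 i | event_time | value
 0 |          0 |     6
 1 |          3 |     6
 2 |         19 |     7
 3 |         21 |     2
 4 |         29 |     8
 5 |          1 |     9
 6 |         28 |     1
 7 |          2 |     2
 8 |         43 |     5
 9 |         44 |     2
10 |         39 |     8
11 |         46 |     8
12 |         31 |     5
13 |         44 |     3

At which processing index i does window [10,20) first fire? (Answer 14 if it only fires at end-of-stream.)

i=0 t=0 v=6: → [0,10); WM=0
i=1 t=3 v=6: → [0,10); WM=3
i=2 t=19 v=7: → [10,20); WM=19; [0,10) fires=2
i=3 t=21 v=2: → [20,30); WM=21; [10,20) fires=1
i=4 t=29 v=8: → [20,30); WM=29
i=5 t=1 v=9: DROP (t<29-0); WM=29
i=6 t=28 v=1: DROP (t<29-0); WM=29
i=7 t=2 v=2: DROP (t<29-0); WM=29
i=8 t=43 v=5: → [40,50); WM=43; [20,30) fires=2
i=9 t=44 v=2: → [40,50); WM=44
i=10 t=39 v=8: DROP (t<44-0); WM=44
i=11 t=46 v=8: → [40,50); WM=46
i=12 t=31 v=5: DROP (t<46-0); WM=46
i=13 t=44 v=3: DROP (t<46-0); WM=46

3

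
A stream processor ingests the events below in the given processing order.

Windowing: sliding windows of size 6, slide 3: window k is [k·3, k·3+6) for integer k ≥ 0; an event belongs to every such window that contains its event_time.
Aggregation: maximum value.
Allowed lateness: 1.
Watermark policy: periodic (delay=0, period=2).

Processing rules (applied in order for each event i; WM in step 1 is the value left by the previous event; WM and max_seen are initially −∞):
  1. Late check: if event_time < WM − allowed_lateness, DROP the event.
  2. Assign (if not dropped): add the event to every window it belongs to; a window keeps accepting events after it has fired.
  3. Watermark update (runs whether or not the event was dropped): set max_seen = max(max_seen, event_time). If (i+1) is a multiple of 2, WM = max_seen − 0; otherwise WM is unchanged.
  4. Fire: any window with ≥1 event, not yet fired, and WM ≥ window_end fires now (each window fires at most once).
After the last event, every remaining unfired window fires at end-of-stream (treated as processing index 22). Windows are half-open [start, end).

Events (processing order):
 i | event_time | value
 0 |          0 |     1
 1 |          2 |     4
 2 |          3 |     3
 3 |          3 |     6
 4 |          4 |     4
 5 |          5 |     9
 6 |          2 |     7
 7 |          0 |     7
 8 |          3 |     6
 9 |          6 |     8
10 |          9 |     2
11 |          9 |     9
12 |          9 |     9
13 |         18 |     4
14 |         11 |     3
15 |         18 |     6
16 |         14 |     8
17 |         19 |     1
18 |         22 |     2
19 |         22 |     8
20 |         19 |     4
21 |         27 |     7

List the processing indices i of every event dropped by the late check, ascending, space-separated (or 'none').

6 7 8 14 16 20

i=0 t=0 v=1: → [0,6); WM=−∞
i=1 t=2 v=4: → [0,6); WM=2
i=2 t=3 v=3: → [3,9),[0,6); WM=2
i=3 t=3 v=6: → [3,9),[0,6); WM=3
i=4 t=4 v=4: → [3,9),[0,6); WM=3
i=5 t=5 v=9: → [3,9),[0,6); WM=5
i=6 t=2 v=7: DROP (t<5-1); WM=5
i=7 t=0 v=7: DROP (t<5-1); WM=5
i=8 t=3 v=6: DROP (t<5-1); WM=5
i=9 t=6 v=8: → [6,12),[3,9); WM=6; [0,6) fires=9
i=10 t=9 v=2: → [9,15),[6,12); WM=6
i=11 t=9 v=9: → [9,15),[6,12); WM=9; [3,9) fires=9
i=12 t=9 v=9: → [9,15),[6,12); WM=9
i=13 t=18 v=4: → [18,24),[15,21); WM=18; [6,12) fires=9 [9,15) fires=9
i=14 t=11 v=3: DROP (t<18-1); WM=18
i=15 t=18 v=6: → [18,24),[15,21); WM=18
i=16 t=14 v=8: DROP (t<18-1); WM=18
i=17 t=19 v=1: → [18,24),[15,21); WM=19
i=18 t=22 v=2: → [21,27),[18,24); WM=19
i=19 t=22 v=8: → [21,27),[18,24); WM=22; [15,21) fires=6
i=20 t=19 v=4: DROP (t<22-1); WM=22
i=21 t=27 v=7: → [27,33),[24,30); WM=27; [18,24) fires=8 [21,27) fires=8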